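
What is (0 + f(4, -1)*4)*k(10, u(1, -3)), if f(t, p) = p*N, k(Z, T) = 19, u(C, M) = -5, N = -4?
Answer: 304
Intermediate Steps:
f(t, p) = -4*p (f(t, p) = p*(-4) = -4*p)
(0 + f(4, -1)*4)*k(10, u(1, -3)) = (0 - 4*(-1)*4)*19 = (0 + 4*4)*19 = (0 + 16)*19 = 16*19 = 304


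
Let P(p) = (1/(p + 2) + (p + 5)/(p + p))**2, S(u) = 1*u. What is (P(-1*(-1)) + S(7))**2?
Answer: 26569/81 ≈ 328.01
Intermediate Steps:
S(u) = u
P(p) = (1/(2 + p) + (5 + p)/(2*p))**2 (P(p) = (1/(2 + p) + (5 + p)/((2*p)))**2 = (1/(2 + p) + (5 + p)*(1/(2*p)))**2 = (1/(2 + p) + (5 + p)/(2*p))**2)
(P(-1*(-1)) + S(7))**2 = ((10 + (-1*(-1))**2 + 9*(-1*(-1)))**2/(4*(-1*(-1))**2*(2 - 1*(-1))**2) + 7)**2 = ((1/4)*(10 + 1**2 + 9*1)**2/(1**2*(2 + 1)**2) + 7)**2 = ((1/4)*1*(10 + 1 + 9)**2/3**2 + 7)**2 = ((1/4)*1*(1/9)*20**2 + 7)**2 = ((1/4)*1*(1/9)*400 + 7)**2 = (100/9 + 7)**2 = (163/9)**2 = 26569/81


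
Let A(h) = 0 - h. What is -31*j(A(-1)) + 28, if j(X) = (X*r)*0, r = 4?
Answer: 28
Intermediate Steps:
A(h) = -h
j(X) = 0 (j(X) = (X*4)*0 = (4*X)*0 = 0)
-31*j(A(-1)) + 28 = -31*0 + 28 = 0 + 28 = 28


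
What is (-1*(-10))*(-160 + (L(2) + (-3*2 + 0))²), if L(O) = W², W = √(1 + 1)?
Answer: -1440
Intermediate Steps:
W = √2 ≈ 1.4142
L(O) = 2 (L(O) = (√2)² = 2)
(-1*(-10))*(-160 + (L(2) + (-3*2 + 0))²) = (-1*(-10))*(-160 + (2 + (-3*2 + 0))²) = 10*(-160 + (2 + (-6 + 0))²) = 10*(-160 + (2 - 6)²) = 10*(-160 + (-4)²) = 10*(-160 + 16) = 10*(-144) = -1440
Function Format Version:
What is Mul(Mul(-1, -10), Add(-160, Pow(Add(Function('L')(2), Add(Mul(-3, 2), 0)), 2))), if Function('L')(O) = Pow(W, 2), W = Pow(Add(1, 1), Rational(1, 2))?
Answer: -1440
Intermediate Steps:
W = Pow(2, Rational(1, 2)) ≈ 1.4142
Function('L')(O) = 2 (Function('L')(O) = Pow(Pow(2, Rational(1, 2)), 2) = 2)
Mul(Mul(-1, -10), Add(-160, Pow(Add(Function('L')(2), Add(Mul(-3, 2), 0)), 2))) = Mul(Mul(-1, -10), Add(-160, Pow(Add(2, Add(Mul(-3, 2), 0)), 2))) = Mul(10, Add(-160, Pow(Add(2, Add(-6, 0)), 2))) = Mul(10, Add(-160, Pow(Add(2, -6), 2))) = Mul(10, Add(-160, Pow(-4, 2))) = Mul(10, Add(-160, 16)) = Mul(10, -144) = -1440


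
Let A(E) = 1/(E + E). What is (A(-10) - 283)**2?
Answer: 32046921/400 ≈ 80117.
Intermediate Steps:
A(E) = 1/(2*E)
(A(-10) - 283)**2 = ((1/2)/(-10) - 283)**2 = ((1/2)*(-1/10) - 283)**2 = (-1/20 - 283)**2 = (-5661/20)**2 = 32046921/400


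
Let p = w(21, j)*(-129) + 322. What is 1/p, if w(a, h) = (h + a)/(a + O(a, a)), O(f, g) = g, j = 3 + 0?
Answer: 7/1738 ≈ 0.0040276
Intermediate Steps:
j = 3
w(a, h) = (a + h)/(2*a) (w(a, h) = (h + a)/(a + a) = (a + h)/((2*a)) = (a + h)*(1/(2*a)) = (a + h)/(2*a))
p = 1738/7 (p = ((½)*(21 + 3)/21)*(-129) + 322 = ((½)*(1/21)*24)*(-129) + 322 = (4/7)*(-129) + 322 = -516/7 + 322 = 1738/7 ≈ 248.29)
1/p = 1/(1738/7) = 7/1738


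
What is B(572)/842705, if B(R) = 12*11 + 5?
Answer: 137/842705 ≈ 0.00016257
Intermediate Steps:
B(R) = 137 (B(R) = 132 + 5 = 137)
B(572)/842705 = 137/842705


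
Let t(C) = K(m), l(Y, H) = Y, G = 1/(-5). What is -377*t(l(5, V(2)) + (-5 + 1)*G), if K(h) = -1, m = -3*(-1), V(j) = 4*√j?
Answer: 377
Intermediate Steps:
G = -⅕ ≈ -0.20000
m = 3
t(C) = -1
-377*t(l(5, V(2)) + (-5 + 1)*G) = -377*(-1) = 377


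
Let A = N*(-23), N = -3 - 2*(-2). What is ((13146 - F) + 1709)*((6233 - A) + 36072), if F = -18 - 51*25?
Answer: 683512544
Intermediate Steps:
N = 1 (N = -3 + 4 = 1)
F = -1293 (F = -18 - 1275 = -1293)
A = -23 (A = 1*(-23) = -23)
((13146 - F) + 1709)*((6233 - A) + 36072) = ((13146 - 1*(-1293)) + 1709)*((6233 - 1*(-23)) + 36072) = ((13146 + 1293) + 1709)*((6233 + 23) + 36072) = (14439 + 1709)*(6256 + 36072) = 16148*42328 = 683512544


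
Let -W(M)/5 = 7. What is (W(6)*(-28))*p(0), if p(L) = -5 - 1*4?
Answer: -8820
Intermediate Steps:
W(M) = -35 (W(M) = -5*7 = -35)
p(L) = -9 (p(L) = -5 - 4 = -9)
(W(6)*(-28))*p(0) = -35*(-28)*(-9) = 980*(-9) = -8820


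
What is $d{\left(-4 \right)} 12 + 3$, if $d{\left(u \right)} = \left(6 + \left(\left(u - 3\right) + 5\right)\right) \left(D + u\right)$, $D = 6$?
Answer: $99$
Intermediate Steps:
$d{\left(u \right)} = \left(6 + u\right) \left(8 + u\right)$ ($d{\left(u \right)} = \left(6 + \left(\left(u - 3\right) + 5\right)\right) \left(6 + u\right) = \left(6 + \left(\left(-3 + u\right) + 5\right)\right) \left(6 + u\right) = \left(6 + \left(2 + u\right)\right) \left(6 + u\right) = \left(8 + u\right) \left(6 + u\right) = \left(6 + u\right) \left(8 + u\right)$)
$d{\left(-4 \right)} 12 + 3 = \left(48 + \left(-4\right)^{2} + 14 \left(-4\right)\right) 12 + 3 = \left(48 + 16 - 56\right) 12 + 3 = 8 \cdot 12 + 3 = 96 + 3 = 99$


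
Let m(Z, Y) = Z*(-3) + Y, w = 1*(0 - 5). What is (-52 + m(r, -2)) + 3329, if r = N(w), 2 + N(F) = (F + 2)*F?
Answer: 3236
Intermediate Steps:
w = -5 (w = 1*(-5) = -5)
N(F) = -2 + F*(2 + F) (N(F) = -2 + (F + 2)*F = -2 + (2 + F)*F = -2 + F*(2 + F))
r = 13 (r = -2 + (-5)² + 2*(-5) = -2 + 25 - 10 = 13)
m(Z, Y) = Y - 3*Z (m(Z, Y) = -3*Z + Y = Y - 3*Z)
(-52 + m(r, -2)) + 3329 = (-52 + (-2 - 3*13)) + 3329 = (-52 + (-2 - 39)) + 3329 = (-52 - 41) + 3329 = -93 + 3329 = 3236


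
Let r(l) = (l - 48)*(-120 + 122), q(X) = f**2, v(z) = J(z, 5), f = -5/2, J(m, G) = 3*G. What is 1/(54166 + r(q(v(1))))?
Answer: 2/108165 ≈ 1.8490e-5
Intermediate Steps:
f = -5/2 (f = -5*1/2 = -5/2 ≈ -2.5000)
v(z) = 15 (v(z) = 3*5 = 15)
q(X) = 25/4 (q(X) = (-5/2)**2 = 25/4)
r(l) = -96 + 2*l (r(l) = (-48 + l)*2 = -96 + 2*l)
1/(54166 + r(q(v(1)))) = 1/(54166 + (-96 + 2*(25/4))) = 1/(54166 + (-96 + 25/2)) = 1/(54166 - 167/2) = 1/(108165/2) = 2/108165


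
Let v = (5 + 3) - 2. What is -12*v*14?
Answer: -1008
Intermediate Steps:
v = 6 (v = 8 - 2 = 6)
-12*v*14 = -12*6*14 = -72*14 = -1008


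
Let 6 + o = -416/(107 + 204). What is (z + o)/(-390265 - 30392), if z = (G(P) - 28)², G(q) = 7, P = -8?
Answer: -134869/130824327 ≈ -0.0010309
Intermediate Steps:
o = -2282/311 (o = -6 - 416/(107 + 204) = -6 - 416/311 = -2282/311 ≈ -7.3376)
z = 441 (z = (7 - 28)² = (-21)² = 441)
(z + o)/(-390265 - 30392) = (441 - 2282/311)/(-390265 - 30392) = (134869/311)/(-420657) = (134869/311)*(-1/420657) = -134869/130824327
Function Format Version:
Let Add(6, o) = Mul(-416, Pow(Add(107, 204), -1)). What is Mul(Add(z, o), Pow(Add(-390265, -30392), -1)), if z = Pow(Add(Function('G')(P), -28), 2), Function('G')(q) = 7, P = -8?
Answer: Rational(-134869, 130824327) ≈ -0.0010309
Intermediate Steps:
o = Rational(-2282, 311) (o = Add(-6, Mul(-416, Pow(Add(107, 204), -1))) = Add(-6, Mul(-416, Pow(311, -1))) = Add(-6, Mul(-416, Rational(1, 311))) = Add(-6, Rational(-416, 311)) = Rational(-2282, 311) ≈ -7.3376)
z = 441 (z = Pow(Add(7, -28), 2) = Pow(-21, 2) = 441)
Mul(Add(z, o), Pow(Add(-390265, -30392), -1)) = Mul(Add(441, Rational(-2282, 311)), Pow(Add(-390265, -30392), -1)) = Mul(Rational(134869, 311), Pow(-420657, -1)) = Mul(Rational(134869, 311), Rational(-1, 420657)) = Rational(-134869, 130824327)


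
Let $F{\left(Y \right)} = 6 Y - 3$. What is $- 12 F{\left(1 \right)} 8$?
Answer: $-288$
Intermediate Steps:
$F{\left(Y \right)} = -3 + 6 Y$
$- 12 F{\left(1 \right)} 8 = - 12 \left(-3 + 6 \cdot 1\right) 8 = - 12 \left(-3 + 6\right) 8 = \left(-12\right) 3 \cdot 8 = \left(-36\right) 8 = -288$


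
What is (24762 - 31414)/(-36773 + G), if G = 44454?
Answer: -6652/7681 ≈ -0.86603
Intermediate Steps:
(24762 - 31414)/(-36773 + G) = (24762 - 31414)/(-36773 + 44454) = -6652/7681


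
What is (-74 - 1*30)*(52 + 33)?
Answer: -8840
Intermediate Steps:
(-74 - 1*30)*(52 + 33) = (-74 - 30)*85 = -104*85 = -8840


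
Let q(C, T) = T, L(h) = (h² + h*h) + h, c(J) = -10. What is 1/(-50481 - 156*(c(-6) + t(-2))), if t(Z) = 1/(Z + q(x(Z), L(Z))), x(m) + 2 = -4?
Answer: -1/48960 ≈ -2.0425e-5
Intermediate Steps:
x(m) = -6 (x(m) = -2 - 4 = -6)
L(h) = h + 2*h² (L(h) = (h² + h²) + h = 2*h² + h = h + 2*h²)
t(Z) = 1/(Z + Z*(1 + 2*Z))
1/(-50481 - 156*(c(-6) + t(-2))) = 1/(-50481 - 156*(-10 + (½)/(-2*(1 - 2)))) = 1/(-50481 - 156*(-10 + (½)*(-½)/(-1))) = 1/(-50481 - 156*(-10 + (½)*(-½)*(-1))) = 1/(-50481 - 156*(-10 + ¼)) = 1/(-50481 - 156*(-39/4)) = 1/(-50481 + 1521) = 1/(-48960) = -1/48960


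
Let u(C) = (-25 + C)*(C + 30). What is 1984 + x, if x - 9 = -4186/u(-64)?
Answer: 3013316/1513 ≈ 1991.6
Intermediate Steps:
u(C) = (-25 + C)*(30 + C)
x = 11524/1513 (x = 9 - 4186/(-750 + (-64)² + 5*(-64)) = 9 - 4186/(-750 + 4096 - 320) = 9 - 4186/3026 = 9 - 4186*1/3026 = 9 - 2093/1513 = 11524/1513 ≈ 7.6167)
1984 + x = 1984 + 11524/1513 = 3013316/1513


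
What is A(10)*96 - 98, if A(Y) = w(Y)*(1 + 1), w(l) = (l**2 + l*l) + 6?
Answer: 39454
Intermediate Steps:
w(l) = 6 + 2*l**2 (w(l) = (l**2 + l**2) + 6 = 2*l**2 + 6 = 6 + 2*l**2)
A(Y) = 12 + 4*Y**2 (A(Y) = (6 + 2*Y**2)*(1 + 1) = (6 + 2*Y**2)*2 = 12 + 4*Y**2)
A(10)*96 - 98 = (12 + 4*10**2)*96 - 98 = (12 + 4*100)*96 - 98 = (12 + 400)*96 - 98 = 412*96 - 98 = 39552 - 98 = 39454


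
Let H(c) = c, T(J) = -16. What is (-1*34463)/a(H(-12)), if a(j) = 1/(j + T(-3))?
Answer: 964964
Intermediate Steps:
a(j) = 1/(-16 + j) (a(j) = 1/(j - 16) = 1/(-16 + j))
(-1*34463)/a(H(-12)) = (-1*34463)/(1/(-16 - 12)) = -34463/(1/(-28)) = -34463/(-1/28) = -34463*(-28) = 964964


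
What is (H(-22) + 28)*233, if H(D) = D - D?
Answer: 6524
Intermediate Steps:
H(D) = 0
(H(-22) + 28)*233 = (0 + 28)*233 = 28*233 = 6524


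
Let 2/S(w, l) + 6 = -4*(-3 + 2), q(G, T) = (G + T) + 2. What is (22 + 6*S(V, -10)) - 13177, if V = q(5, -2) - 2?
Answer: -13161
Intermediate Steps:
q(G, T) = 2 + G + T
V = 3 (V = (2 + 5 - 2) - 2 = 5 - 2 = 3)
S(w, l) = -1 (S(w, l) = 2/(-6 - 4*(-3 + 2)) = 2/(-6 - 4*(-1)) = 2/(-6 + 4) = 2/(-2) = 2*(-½) = -1)
(22 + 6*S(V, -10)) - 13177 = (22 + 6*(-1)) - 13177 = (22 - 6) - 13177 = 16 - 13177 = -13161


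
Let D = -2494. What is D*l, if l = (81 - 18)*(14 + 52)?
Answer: -10370052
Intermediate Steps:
l = 4158 (l = 63*66 = 4158)
D*l = -2494*4158 = -10370052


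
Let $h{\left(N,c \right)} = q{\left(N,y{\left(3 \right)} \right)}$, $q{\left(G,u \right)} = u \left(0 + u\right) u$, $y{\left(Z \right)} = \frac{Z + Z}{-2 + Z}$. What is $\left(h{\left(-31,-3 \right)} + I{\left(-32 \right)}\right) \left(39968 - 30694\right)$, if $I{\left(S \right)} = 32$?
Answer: $2299952$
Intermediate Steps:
$y{\left(Z \right)} = \frac{2 Z}{-2 + Z}$
$q{\left(G,u \right)} = u^{3}$ ($q{\left(G,u \right)} = u u u = u^{2} u = u^{3}$)
$h{\left(N,c \right)} = 216$ ($h{\left(N,c \right)} = \left(2 \cdot 3 \frac{1}{-2 + 3}\right)^{3} = \left(2 \cdot 3 \cdot 1^{-1}\right)^{3} = \left(2 \cdot 3 \cdot 1\right)^{3} = 6^{3} = 216$)
$\left(h{\left(-31,-3 \right)} + I{\left(-32 \right)}\right) \left(39968 - 30694\right) = \left(216 + 32\right) \left(39968 - 30694\right) = 248 \cdot 9274 = 2299952$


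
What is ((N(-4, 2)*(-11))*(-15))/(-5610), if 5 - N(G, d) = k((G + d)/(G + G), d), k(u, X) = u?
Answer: -19/136 ≈ -0.13971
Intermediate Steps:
N(G, d) = 5 - (G + d)/(2*G) (N(G, d) = 5 - (G + d)/(G + G) = 5 - (G + d)/(2*G))
((N(-4, 2)*(-11))*(-15))/(-5610) = ((((½)*(-1*2 + 9*(-4))/(-4))*(-11))*(-15))/(-5610) = ((((½)*(-¼)*(-2 - 36))*(-11))*(-15))*(-1/5610) = ((((½)*(-¼)*(-38))*(-11))*(-15))*(-1/5610) = (((19/4)*(-11))*(-15))*(-1/5610) = -209/4*(-15)*(-1/5610) = (3135/4)*(-1/5610) = -19/136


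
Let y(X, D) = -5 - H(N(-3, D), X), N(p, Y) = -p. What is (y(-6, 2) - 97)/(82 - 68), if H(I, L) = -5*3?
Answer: -87/14 ≈ -6.2143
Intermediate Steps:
H(I, L) = -15
y(X, D) = 10 (y(X, D) = -5 - 1*(-15) = -5 + 15 = 10)
(y(-6, 2) - 97)/(82 - 68) = (10 - 97)/(82 - 68) = -87/14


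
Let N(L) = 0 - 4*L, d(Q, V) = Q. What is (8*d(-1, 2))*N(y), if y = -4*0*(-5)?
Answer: 0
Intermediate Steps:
y = 0 (y = 0*(-5) = 0)
N(L) = -4*L
(8*d(-1, 2))*N(y) = (8*(-1))*(-4*0) = -8*0 = 0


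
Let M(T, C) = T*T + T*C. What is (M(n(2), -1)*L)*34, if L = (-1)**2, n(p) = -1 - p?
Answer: 408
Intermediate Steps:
L = 1
M(T, C) = T**2 + C*T
(M(n(2), -1)*L)*34 = (((-1 - 1*2)*(-1 + (-1 - 1*2)))*1)*34 = (((-1 - 2)*(-1 + (-1 - 2)))*1)*34 = (-3*(-1 - 3)*1)*34 = (-3*(-4)*1)*34 = (12*1)*34 = 12*34 = 408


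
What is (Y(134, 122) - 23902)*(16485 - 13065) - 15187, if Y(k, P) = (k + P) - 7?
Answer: -80908447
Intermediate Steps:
Y(k, P) = -7 + P + k (Y(k, P) = (P + k) - 7 = -7 + P + k)
(Y(134, 122) - 23902)*(16485 - 13065) - 15187 = ((-7 + 122 + 134) - 23902)*(16485 - 13065) - 15187 = (249 - 23902)*3420 - 15187 = -23653*3420 - 15187 = -80893260 - 15187 = -80908447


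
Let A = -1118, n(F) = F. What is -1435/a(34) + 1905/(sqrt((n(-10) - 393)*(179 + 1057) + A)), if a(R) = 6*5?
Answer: -287/6 - 1905*I*sqrt(2954)/38402 ≈ -47.833 - 2.6962*I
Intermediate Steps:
a(R) = 30
-1435/a(34) + 1905/(sqrt((n(-10) - 393)*(179 + 1057) + A)) = -1435/30 + 1905/(sqrt((-10 - 393)*(179 + 1057) - 1118)) = -1435*1/30 + 1905/(sqrt(-403*1236 - 1118)) = -287/6 + 1905/(sqrt(-498108 - 1118)) = -287/6 + 1905/(sqrt(-499226)) = -287/6 + 1905/((13*I*sqrt(2954))) = -287/6 + 1905*(-I*sqrt(2954)/38402) = -287/6 - 1905*I*sqrt(2954)/38402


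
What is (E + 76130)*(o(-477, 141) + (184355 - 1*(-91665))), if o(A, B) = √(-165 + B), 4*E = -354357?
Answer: -3439002185 - 49837*I*√6/2 ≈ -3.439e+9 - 61038.0*I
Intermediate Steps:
E = -354357/4 (E = (¼)*(-354357) = -354357/4 ≈ -88589.)
(E + 76130)*(o(-477, 141) + (184355 - 1*(-91665))) = (-354357/4 + 76130)*(√(-165 + 141) + (184355 - 1*(-91665))) = -49837*(√(-24) + (184355 + 91665))/4 = -49837*(2*I*√6 + 276020)/4 = -49837*(276020 + 2*I*√6)/4 = -3439002185 - 49837*I*√6/2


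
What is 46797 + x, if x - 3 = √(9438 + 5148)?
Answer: 46800 + √14586 ≈ 46921.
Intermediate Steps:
x = 3 + √14586 (x = 3 + √(9438 + 5148) = 3 + √14586 ≈ 123.77)
46797 + x = 46797 + (3 + √14586) = 46800 + √14586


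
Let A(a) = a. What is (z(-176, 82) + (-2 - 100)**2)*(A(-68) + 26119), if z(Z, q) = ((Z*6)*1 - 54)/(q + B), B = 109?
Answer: 51738692754/191 ≈ 2.7088e+8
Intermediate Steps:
z(Z, q) = (-54 + 6*Z)/(109 + q) (z(Z, q) = ((Z*6)*1 - 54)/(q + 109) = ((6*Z)*1 - 54)/(109 + q) = (6*Z - 54)/(109 + q) = (-54 + 6*Z)/(109 + q))
(z(-176, 82) + (-2 - 100)**2)*(A(-68) + 26119) = (6*(-9 - 176)/(109 + 82) + (-2 - 100)**2)*(-68 + 26119) = (6*(-185)/191 + (-102)**2)*26051 = (6*(1/191)*(-185) + 10404)*26051 = (-1110/191 + 10404)*26051 = (1986054/191)*26051 = 51738692754/191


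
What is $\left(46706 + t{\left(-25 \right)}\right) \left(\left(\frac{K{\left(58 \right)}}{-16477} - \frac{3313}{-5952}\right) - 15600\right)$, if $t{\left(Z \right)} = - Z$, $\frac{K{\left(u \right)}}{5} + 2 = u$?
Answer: $- \frac{23830571595365243}{32690368} \approx -7.2898 \cdot 10^{8}$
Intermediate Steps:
$K{\left(u \right)} = -10 + 5 u$
$\left(46706 + t{\left(-25 \right)}\right) \left(\left(\frac{K{\left(58 \right)}}{-16477} - \frac{3313}{-5952}\right) - 15600\right) = \left(46706 - -25\right) \left(\left(\frac{-10 + 5 \cdot 58}{-16477} - \frac{3313}{-5952}\right) - 15600\right) = \left(46706 + 25\right) \left(\left(\left(-10 + 290\right) \left(- \frac{1}{16477}\right) - - \frac{3313}{5952}\right) - 15600\right) = 46731 \left(\left(280 \left(- \frac{1}{16477}\right) + \frac{3313}{5952}\right) - 15600\right) = 46731 \left(\left(- \frac{280}{16477} + \frac{3313}{5952}\right) - 15600\right) = 46731 \left(\frac{52921741}{98071104} - 15600\right) = 46731 \left(- \frac{1529856300659}{98071104}\right) = - \frac{23830571595365243}{32690368}$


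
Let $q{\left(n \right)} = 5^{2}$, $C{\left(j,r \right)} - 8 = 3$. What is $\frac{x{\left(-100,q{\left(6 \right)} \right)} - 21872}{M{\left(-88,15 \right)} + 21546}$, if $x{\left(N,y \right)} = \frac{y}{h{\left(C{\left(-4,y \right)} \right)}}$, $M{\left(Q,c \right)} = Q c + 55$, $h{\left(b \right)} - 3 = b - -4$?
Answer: $- \frac{393671}{365058} \approx -1.0784$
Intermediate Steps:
$C{\left(j,r \right)} = 11$ ($C{\left(j,r \right)} = 8 + 3 = 11$)
$q{\left(n \right)} = 25$
$h{\left(b \right)} = 7 + b$ ($h{\left(b \right)} = 3 + \left(b - -4\right) = 3 + \left(b + 4\right) = 3 + \left(4 + b\right) = 7 + b$)
$M{\left(Q,c \right)} = 55 + Q c$
$x{\left(N,y \right)} = \frac{y}{18}$ ($x{\left(N,y \right)} = \frac{y}{7 + 11} = \frac{y}{18}$)
$\frac{x{\left(-100,q{\left(6 \right)} \right)} - 21872}{M{\left(-88,15 \right)} + 21546} = \frac{\frac{1}{18} \cdot 25 - 21872}{\left(55 - 1320\right) + 21546} = \frac{\frac{25}{18} - 21872}{\left(55 - 1320\right) + 21546} = - \frac{393671}{18 \left(-1265 + 21546\right)} = - \frac{393671}{18 \cdot 20281} = \left(- \frac{393671}{18}\right) \frac{1}{20281} = - \frac{393671}{365058}$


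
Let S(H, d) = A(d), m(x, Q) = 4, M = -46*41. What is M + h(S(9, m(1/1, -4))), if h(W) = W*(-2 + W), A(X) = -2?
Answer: -1878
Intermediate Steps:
M = -1886
S(H, d) = -2
M + h(S(9, m(1/1, -4))) = -1886 - 2*(-2 - 2) = -1886 - 2*(-4) = -1886 + 8 = -1878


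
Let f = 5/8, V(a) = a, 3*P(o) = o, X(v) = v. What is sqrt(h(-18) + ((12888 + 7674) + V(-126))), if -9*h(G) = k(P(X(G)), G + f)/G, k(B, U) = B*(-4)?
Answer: 4*sqrt(103458)/9 ≈ 142.96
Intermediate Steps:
P(o) = o/3
f = 5/8 (f = 5*(1/8) = 5/8 ≈ 0.62500)
k(B, U) = -4*B
h(G) = 4/27 (h(G) = -(-4*G/3)/(9*G) = -1/9*(-4/3) = 4/27)
sqrt(h(-18) + ((12888 + 7674) + V(-126))) = sqrt(4/27 + ((12888 + 7674) - 126)) = sqrt(4/27 + (20562 - 126)) = sqrt(4/27 + 20436) = sqrt(551776/27) = 4*sqrt(103458)/9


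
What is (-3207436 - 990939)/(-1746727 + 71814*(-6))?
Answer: 4198375/2177611 ≈ 1.9280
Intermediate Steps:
(-3207436 - 990939)/(-1746727 + 71814*(-6)) = -4198375/(-1746727 - 430884) = -4198375/(-2177611) = -4198375*(-1/2177611) = 4198375/2177611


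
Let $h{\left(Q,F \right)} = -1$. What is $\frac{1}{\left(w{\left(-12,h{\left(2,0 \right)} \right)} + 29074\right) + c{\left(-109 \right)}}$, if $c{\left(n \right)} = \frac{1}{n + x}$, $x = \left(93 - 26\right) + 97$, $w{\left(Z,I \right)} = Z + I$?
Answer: $\frac{55}{1598356} \approx 3.441 \cdot 10^{-5}$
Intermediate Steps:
$w{\left(Z,I \right)} = I + Z$
$x = 164$ ($x = 67 + 97 = 164$)
$c{\left(n \right)} = \frac{1}{164 + n}$ ($c{\left(n \right)} = \frac{1}{n + 164} = \frac{1}{164 + n}$)
$\frac{1}{\left(w{\left(-12,h{\left(2,0 \right)} \right)} + 29074\right) + c{\left(-109 \right)}} = \frac{1}{\left(\left(-1 - 12\right) + 29074\right) + \frac{1}{164 - 109}} = \frac{1}{\left(-13 + 29074\right) + \frac{1}{55}} = \frac{1}{29061 + \frac{1}{55}} = \frac{1}{\frac{1598356}{55}} = \frac{55}{1598356}$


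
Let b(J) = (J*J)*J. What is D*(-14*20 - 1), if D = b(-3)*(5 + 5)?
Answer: 75870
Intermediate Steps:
b(J) = J**3 (b(J) = J**2*J = J**3)
D = -270 (D = (-3)**3*(5 + 5) = -27*10 = -270)
D*(-14*20 - 1) = -270*(-14*20 - 1) = -270*(-280 - 1) = -270*(-281) = 75870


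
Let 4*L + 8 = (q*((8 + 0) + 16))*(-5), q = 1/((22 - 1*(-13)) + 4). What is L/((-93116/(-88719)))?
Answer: -798471/302627 ≈ -2.6385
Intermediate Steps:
q = 1/39 (q = 1/((22 + 13) + 4) = 1/(35 + 4) = 1/39 ≈ 0.025641)
L = -36/13 (L = -2 + ((((8 + 0) + 16)/39)*(-5))/4 = -2 + (((8 + 16)/39)*(-5))/4 = -2 + (((1/39)*24)*(-5))/4 = -2 + ((8/13)*(-5))/4 = -2 + (¼)*(-40/13) = -2 - 10/13 = -36/13 ≈ -2.7692)
L/((-93116/(-88719))) = -36/(13*((-93116/(-88719)))) = -36/(13*((-93116*(-1/88719)))) = -36/(13*93116/88719) = -36/13*88719/93116 = -798471/302627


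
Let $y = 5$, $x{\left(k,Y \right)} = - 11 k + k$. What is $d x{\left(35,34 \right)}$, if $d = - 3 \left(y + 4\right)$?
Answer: $9450$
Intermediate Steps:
$x{\left(k,Y \right)} = - 10 k$
$d = -27$ ($d = - 3 \left(5 + 4\right) = \left(-3\right) 9 = -27$)
$d x{\left(35,34 \right)} = - 27 \left(\left(-10\right) 35\right) = \left(-27\right) \left(-350\right) = 9450$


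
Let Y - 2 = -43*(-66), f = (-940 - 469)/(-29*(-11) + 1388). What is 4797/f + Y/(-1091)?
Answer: -8937632149/1537219 ≈ -5814.2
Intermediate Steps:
f = -1409/1707 (f = -1409/(319 + 1388) = -1409/1707 ≈ -0.82543)
Y = 2840 (Y = 2 - 43*(-66) = 2 + 2838 = 2840)
4797/f + Y/(-1091) = 4797/(-1409/1707) + 2840/(-1091) = 4797*(-1707/1409) + 2840*(-1/1091) = -8188479/1409 - 2840/1091 = -8937632149/1537219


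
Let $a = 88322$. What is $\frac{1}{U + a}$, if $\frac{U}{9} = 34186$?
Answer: $\frac{1}{395996} \approx 2.5253 \cdot 10^{-6}$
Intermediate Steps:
$U = 307674$ ($U = 9 \cdot 34186 = 307674$)
$\frac{1}{U + a} = \frac{1}{307674 + 88322} = \frac{1}{395996}$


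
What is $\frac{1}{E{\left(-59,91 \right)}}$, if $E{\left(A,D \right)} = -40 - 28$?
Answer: $- \frac{1}{68} \approx -0.014706$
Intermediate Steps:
$E{\left(A,D \right)} = -68$
$\frac{1}{E{\left(-59,91 \right)}} = \frac{1}{-68} = - \frac{1}{68}$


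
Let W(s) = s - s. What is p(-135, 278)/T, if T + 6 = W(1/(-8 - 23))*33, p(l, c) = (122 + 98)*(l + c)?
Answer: -15730/3 ≈ -5243.3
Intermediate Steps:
W(s) = 0
p(l, c) = 220*c + 220*l (p(l, c) = 220*(c + l) = 220*c + 220*l)
T = -6 (T = -6 + 0*33 = -6 + 0 = -6)
p(-135, 278)/T = (220*278 + 220*(-135))/(-6) = (61160 - 29700)*(-⅙) = 31460*(-⅙) = -15730/3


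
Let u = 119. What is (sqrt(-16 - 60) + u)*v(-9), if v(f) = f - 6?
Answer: -1785 - 30*I*sqrt(19) ≈ -1785.0 - 130.77*I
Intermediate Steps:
v(f) = -6 + f
(sqrt(-16 - 60) + u)*v(-9) = (sqrt(-16 - 60) + 119)*(-6 - 9) = (sqrt(-76) + 119)*(-15) = (2*I*sqrt(19) + 119)*(-15) = (119 + 2*I*sqrt(19))*(-15) = -1785 - 30*I*sqrt(19)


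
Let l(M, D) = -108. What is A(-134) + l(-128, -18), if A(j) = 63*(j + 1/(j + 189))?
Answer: -470187/55 ≈ -8548.9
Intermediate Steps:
A(j) = 63*j + 63/(189 + j) (A(j) = 63*(j + 1/(189 + j)) = 63*j + 63/(189 + j))
A(-134) + l(-128, -18) = 63*(1 + (-134)² + 189*(-134))/(189 - 134) - 108 = 63*(1 + 17956 - 25326)/55 - 108 = 63*(1/55)*(-7369) - 108 = -464247/55 - 108 = -470187/55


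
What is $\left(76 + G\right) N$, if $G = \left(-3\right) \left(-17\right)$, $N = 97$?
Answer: $12319$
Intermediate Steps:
$G = 51$
$\left(76 + G\right) N = \left(76 + 51\right) 97 = 127 \cdot 97 = 12319$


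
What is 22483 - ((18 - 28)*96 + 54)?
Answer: 23389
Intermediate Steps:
22483 - ((18 - 28)*96 + 54) = 22483 - (-10*96 + 54) = 22483 - (-960 + 54) = 22483 - 1*(-906) = 22483 + 906 = 23389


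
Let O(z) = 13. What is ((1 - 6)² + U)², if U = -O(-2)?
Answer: 144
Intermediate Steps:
U = -13 (U = -1*13 = -13)
((1 - 6)² + U)² = ((1 - 6)² - 13)² = ((-5)² - 13)² = (25 - 13)² = 12² = 144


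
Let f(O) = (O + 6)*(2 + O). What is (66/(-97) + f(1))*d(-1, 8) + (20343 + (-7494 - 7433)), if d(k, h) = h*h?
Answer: 651496/97 ≈ 6716.5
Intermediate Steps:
d(k, h) = h**2
f(O) = (2 + O)*(6 + O) (f(O) = (6 + O)*(2 + O) = (2 + O)*(6 + O))
(66/(-97) + f(1))*d(-1, 8) + (20343 + (-7494 - 7433)) = (66/(-97) + (12 + 1**2 + 8*1))*8**2 + (20343 + (-7494 - 7433)) = (66*(-1/97) + (12 + 1 + 8))*64 + (20343 - 14927) = (-66/97 + 21)*64 + 5416 = (1971/97)*64 + 5416 = 126144/97 + 5416 = 651496/97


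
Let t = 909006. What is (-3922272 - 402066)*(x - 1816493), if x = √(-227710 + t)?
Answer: 7855129706634 - 121081464*√869 ≈ 7.8516e+12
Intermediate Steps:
x = 28*√869 (x = √(-227710 + 909006) = √681296 = 28*√869 ≈ 825.41)
(-3922272 - 402066)*(x - 1816493) = (-3922272 - 402066)*(28*√869 - 1816493) = -4324338*(-1816493 + 28*√869) = 7855129706634 - 121081464*√869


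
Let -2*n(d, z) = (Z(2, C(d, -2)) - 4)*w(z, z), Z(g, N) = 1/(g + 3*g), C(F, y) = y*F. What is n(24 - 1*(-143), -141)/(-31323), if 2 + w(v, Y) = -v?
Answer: -4309/501168 ≈ -0.0085979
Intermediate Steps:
C(F, y) = F*y
w(v, Y) = -2 - v
Z(g, N) = 1/(4*g)
n(d, z) = -31/8 - 31*z/16 (n(d, z) = -((¼)/2 - 4)*(-2 - z)/2 = -((¼)*(½) - 4)*(-2 - z)/2 = -(⅛ - 4)*(-2 - z)/2 = -(-31)*(-2 - z)/16 = -(31/4 + 31*z/8)/2 = -31/8 - 31*z/16)
n(24 - 1*(-143), -141)/(-31323) = (-31/8 - 31/16*(-141))/(-31323) = (-31/8 + 4371/16)*(-1/31323) = (4309/16)*(-1/31323) = -4309/501168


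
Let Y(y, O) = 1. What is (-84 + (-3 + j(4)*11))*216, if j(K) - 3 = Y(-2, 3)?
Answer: -9288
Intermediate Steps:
j(K) = 4 (j(K) = 3 + 1 = 4)
(-84 + (-3 + j(4)*11))*216 = (-84 + (-3 + 4*11))*216 = (-84 + (-3 + 44))*216 = (-84 + 41)*216 = -43*216 = -9288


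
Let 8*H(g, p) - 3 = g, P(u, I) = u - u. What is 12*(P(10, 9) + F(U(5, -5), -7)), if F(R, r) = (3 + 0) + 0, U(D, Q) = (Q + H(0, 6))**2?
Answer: 36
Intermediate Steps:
P(u, I) = 0
H(g, p) = 3/8 + g/8
U(D, Q) = (3/8 + Q)**2 (U(D, Q) = (Q + (3/8 + (1/8)*0))**2 = (Q + (3/8 + 0))**2 = (Q + 3/8)**2 = (3/8 + Q)**2)
F(R, r) = 3 (F(R, r) = 3 + 0 = 3)
12*(P(10, 9) + F(U(5, -5), -7)) = 12*(0 + 3) = 12*3 = 36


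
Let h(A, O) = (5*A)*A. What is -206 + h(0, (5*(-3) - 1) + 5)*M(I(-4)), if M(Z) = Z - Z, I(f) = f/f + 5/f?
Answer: -206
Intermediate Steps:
h(A, O) = 5*A²
I(f) = 1 + 5/f
M(Z) = 0
-206 + h(0, (5*(-3) - 1) + 5)*M(I(-4)) = -206 + (5*0²)*0 = -206 + (5*0)*0 = -206 + 0*0 = -206 + 0 = -206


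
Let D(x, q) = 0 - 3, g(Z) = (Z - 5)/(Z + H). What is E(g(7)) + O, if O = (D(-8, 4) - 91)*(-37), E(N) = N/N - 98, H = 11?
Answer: 3381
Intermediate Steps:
g(Z) = (-5 + Z)/(11 + Z) (g(Z) = (Z - 5)/(Z + 11) = (-5 + Z)/(11 + Z))
D(x, q) = -3
E(N) = -97 (E(N) = 1 - 98 = -97)
O = 3478 (O = (-3 - 91)*(-37) = -94*(-37) = 3478)
E(g(7)) + O = -97 + 3478 = 3381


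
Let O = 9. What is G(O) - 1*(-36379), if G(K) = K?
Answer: 36388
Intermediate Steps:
G(O) - 1*(-36379) = 9 - 1*(-36379) = 9 + 36379 = 36388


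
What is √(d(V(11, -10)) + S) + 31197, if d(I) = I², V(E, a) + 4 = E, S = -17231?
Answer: 31197 + 11*I*√142 ≈ 31197.0 + 131.08*I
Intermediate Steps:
V(E, a) = -4 + E
√(d(V(11, -10)) + S) + 31197 = √((-4 + 11)² - 17231) + 31197 = √(7² - 17231) + 31197 = √(49 - 17231) + 31197 = √(-17182) + 31197 = 11*I*√142 + 31197 = 31197 + 11*I*√142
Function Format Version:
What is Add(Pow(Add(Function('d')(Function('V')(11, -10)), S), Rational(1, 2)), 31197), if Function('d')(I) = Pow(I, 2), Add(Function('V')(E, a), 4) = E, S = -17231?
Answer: Add(31197, Mul(11, I, Pow(142, Rational(1, 2)))) ≈ Add(31197., Mul(131.08, I))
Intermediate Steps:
Function('V')(E, a) = Add(-4, E)
Add(Pow(Add(Function('d')(Function('V')(11, -10)), S), Rational(1, 2)), 31197) = Add(Pow(Add(Pow(Add(-4, 11), 2), -17231), Rational(1, 2)), 31197) = Add(Pow(Add(Pow(7, 2), -17231), Rational(1, 2)), 31197) = Add(Pow(Add(49, -17231), Rational(1, 2)), 31197) = Add(Pow(-17182, Rational(1, 2)), 31197) = Add(Mul(11, I, Pow(142, Rational(1, 2))), 31197) = Add(31197, Mul(11, I, Pow(142, Rational(1, 2))))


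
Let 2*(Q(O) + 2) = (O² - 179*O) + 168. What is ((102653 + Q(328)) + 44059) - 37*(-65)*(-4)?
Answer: 161610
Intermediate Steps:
Q(O) = 82 + O²/2 - 179*O/2 (Q(O) = -2 + ((O² - 179*O) + 168)/2 = -2 + (168 + O² - 179*O)/2 = -2 + (84 + O²/2 - 179*O/2) = 82 + O²/2 - 179*O/2)
((102653 + Q(328)) + 44059) - 37*(-65)*(-4) = ((102653 + (82 + (½)*328² - 179/2*328)) + 44059) - 37*(-65)*(-4) = ((102653 + (82 + (½)*107584 - 29356)) + 44059) + 2405*(-4) = ((102653 + (82 + 53792 - 29356)) + 44059) - 9620 = ((102653 + 24518) + 44059) - 9620 = (127171 + 44059) - 9620 = 171230 - 9620 = 161610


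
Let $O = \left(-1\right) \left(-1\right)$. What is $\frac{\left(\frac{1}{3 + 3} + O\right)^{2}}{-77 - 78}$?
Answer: $- \frac{49}{5580} \approx -0.0087814$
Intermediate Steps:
$O = 1$
$\frac{\left(\frac{1}{3 + 3} + O\right)^{2}}{-77 - 78} = \frac{\left(\frac{1}{3 + 3} + 1\right)^{2}}{-77 - 78} = \frac{\left(\frac{1}{6} + 1\right)^{2}}{-155} = - \frac{\left(\frac{1}{6} + 1\right)^{2}}{155} = - \frac{\left(\frac{7}{6}\right)^{2}}{155} = \left(- \frac{1}{155}\right) \frac{49}{36} = - \frac{49}{5580}$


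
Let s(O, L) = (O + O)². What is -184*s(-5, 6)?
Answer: -18400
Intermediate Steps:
s(O, L) = 4*O² (s(O, L) = (2*O)² = 4*O²)
-184*s(-5, 6) = -736*(-5)² = -736*25 = -184*100 = -18400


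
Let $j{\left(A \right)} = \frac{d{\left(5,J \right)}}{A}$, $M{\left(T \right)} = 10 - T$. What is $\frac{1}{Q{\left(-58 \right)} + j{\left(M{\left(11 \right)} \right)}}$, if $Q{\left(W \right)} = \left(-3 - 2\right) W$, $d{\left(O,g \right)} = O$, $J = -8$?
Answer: $\frac{1}{285} \approx 0.0035088$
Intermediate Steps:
$Q{\left(W \right)} = - 5 W$
$j{\left(A \right)} = \frac{5}{A}$
$\frac{1}{Q{\left(-58 \right)} + j{\left(M{\left(11 \right)} \right)}} = \frac{1}{\left(-5\right) \left(-58\right) + \frac{5}{10 - 11}} = \frac{1}{290 + \frac{5}{10 - 11}} = \frac{1}{290 + \frac{5}{-1}} = \frac{1}{290 + 5 \left(-1\right)} = \frac{1}{290 - 5} = \frac{1}{285}$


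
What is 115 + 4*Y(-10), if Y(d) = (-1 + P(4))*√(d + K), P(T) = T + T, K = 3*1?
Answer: 115 + 28*I*√7 ≈ 115.0 + 74.081*I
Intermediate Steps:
K = 3
P(T) = 2*T
Y(d) = 7*√(3 + d) (Y(d) = (-1 + 2*4)*√(d + 3) = (-1 + 8)*√(3 + d) = 7*√(3 + d))
115 + 4*Y(-10) = 115 + 4*(7*√(3 - 10)) = 115 + 4*(7*√(-7)) = 115 + 4*(7*(I*√7)) = 115 + 4*(7*I*√7) = 115 + 28*I*√7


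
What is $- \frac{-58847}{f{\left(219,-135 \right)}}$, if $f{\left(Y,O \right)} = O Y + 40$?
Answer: $- \frac{58847}{29525} \approx -1.9931$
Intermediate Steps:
$f{\left(Y,O \right)} = 40 + O Y$
$- \frac{-58847}{f{\left(219,-135 \right)}} = - \frac{-58847}{40 - 29565} = - \frac{-58847}{-29525} = - \frac{\left(-58847\right) \left(-1\right)}{29525} = \left(-1\right) \frac{58847}{29525} = - \frac{58847}{29525}$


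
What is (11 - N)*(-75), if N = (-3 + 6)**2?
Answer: -150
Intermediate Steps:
N = 9 (N = 3**2 = 9)
(11 - N)*(-75) = (11 - 1*9)*(-75) = (11 - 9)*(-75) = 2*(-75) = -150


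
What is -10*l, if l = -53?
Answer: 530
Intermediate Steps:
-10*l = -10*(-53) = 530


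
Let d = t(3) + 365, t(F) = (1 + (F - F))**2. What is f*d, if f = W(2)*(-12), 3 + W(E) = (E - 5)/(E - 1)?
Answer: 26352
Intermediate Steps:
t(F) = 1 (t(F) = (1 + 0)**2 = 1**2 = 1)
W(E) = -3 + (-5 + E)/(-1 + E) (W(E) = -3 + (E - 5)/(E - 1) = -3 + (-5 + E)/(-1 + E))
d = 366 (d = 1 + 365 = 366)
f = 72 (f = (2*(-1 - 1*2)/(-1 + 2))*(-12) = (2*(-1 - 2)/1)*(-12) = (2*1*(-3))*(-12) = -6*(-12) = 72)
f*d = 72*366 = 26352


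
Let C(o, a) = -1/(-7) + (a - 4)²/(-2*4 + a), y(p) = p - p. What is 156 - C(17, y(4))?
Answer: 1105/7 ≈ 157.86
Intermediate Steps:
y(p) = 0
C(o, a) = ⅐ + (-4 + a)²/(-8 + a) (C(o, a) = -1*(-⅐) + (-4 + a)²/(-8 + a) = ⅐ + (-4 + a)²/(-8 + a))
156 - C(17, y(4)) = 156 - (-8 + 0 + 7*(-4 + 0)²)/(7*(-8 + 0)) = 156 - (-8 + 0 + 7*(-4)²)/(7*(-8)) = 156 - (-1)*(-8 + 0 + 7*16)/(7*8) = 156 - (-1)*(-8 + 0 + 112)/(7*8) = 156 - (-1)*104/(7*8) = 156 - 1*(-13/7) = 156 + 13/7 = 1105/7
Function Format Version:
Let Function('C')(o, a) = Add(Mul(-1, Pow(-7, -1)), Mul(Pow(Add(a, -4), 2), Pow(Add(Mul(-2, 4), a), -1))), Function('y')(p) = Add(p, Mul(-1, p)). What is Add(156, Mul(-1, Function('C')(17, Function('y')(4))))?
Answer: Rational(1105, 7) ≈ 157.86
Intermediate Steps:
Function('y')(p) = 0
Function('C')(o, a) = Add(Rational(1, 7), Mul(Pow(Add(-8, a), -1), Pow(Add(-4, a), 2))) (Function('C')(o, a) = Add(Mul(-1, Rational(-1, 7)), Mul(Pow(Add(-4, a), 2), Pow(Add(-8, a), -1))) = Add(Rational(1, 7), Mul(Pow(Add(-8, a), -1), Pow(Add(-4, a), 2))))
Add(156, Mul(-1, Function('C')(17, Function('y')(4)))) = Add(156, Mul(-1, Mul(Rational(1, 7), Pow(Add(-8, 0), -1), Add(-8, 0, Mul(7, Pow(Add(-4, 0), 2)))))) = Add(156, Mul(-1, Mul(Rational(1, 7), Pow(-8, -1), Add(-8, 0, Mul(7, Pow(-4, 2)))))) = Add(156, Mul(-1, Mul(Rational(1, 7), Rational(-1, 8), Add(-8, 0, Mul(7, 16))))) = Add(156, Mul(-1, Mul(Rational(1, 7), Rational(-1, 8), Add(-8, 0, 112)))) = Add(156, Mul(-1, Mul(Rational(1, 7), Rational(-1, 8), 104))) = Add(156, Mul(-1, Rational(-13, 7))) = Add(156, Rational(13, 7)) = Rational(1105, 7)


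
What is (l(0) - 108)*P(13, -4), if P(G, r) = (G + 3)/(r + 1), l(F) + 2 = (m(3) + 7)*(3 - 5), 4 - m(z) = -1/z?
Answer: 6368/9 ≈ 707.56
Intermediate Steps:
m(z) = 4 + 1/z (m(z) = 4 - (-1)/z = 4 + 1/z)
l(F) = -74/3 (l(F) = -2 + ((4 + 1/3) + 7)*(3 - 5) = -2 + ((4 + 1/3) + 7)*(-2) = -2 + (13/3 + 7)*(-2) = -2 + (34/3)*(-2) = -2 - 68/3 = -74/3)
P(G, r) = (3 + G)/(1 + r)
(l(0) - 108)*P(13, -4) = (-74/3 - 108)*((3 + 13)/(1 - 4)) = -398*16/(3*(-3)) = -(-398)*16/9 = -398/3*(-16/3) = 6368/9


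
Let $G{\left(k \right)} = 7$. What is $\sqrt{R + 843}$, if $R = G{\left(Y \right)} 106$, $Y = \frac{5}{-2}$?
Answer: $\sqrt{1585} \approx 39.812$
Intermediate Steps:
$Y = - \frac{5}{2}$ ($Y = 5 \left(- \frac{1}{2}\right) = - \frac{5}{2} \approx -2.5$)
$R = 742$ ($R = 7 \cdot 106 = 742$)
$\sqrt{R + 843} = \sqrt{742 + 843} = \sqrt{1585}$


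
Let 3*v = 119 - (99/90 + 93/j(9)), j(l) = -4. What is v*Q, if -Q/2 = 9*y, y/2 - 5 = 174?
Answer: -1515951/5 ≈ -3.0319e+5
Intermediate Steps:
y = 358 (y = 10 + 2*174 = 10 + 348 = 358)
v = 941/20 (v = (119 - (99/90 + 93/(-4)))/3 = (119 - (99*(1/90) + 93*(-¼)))/3 = (119 - (11/10 - 93/4))/3 = (119 - 1*(-443/20))/3 = (119 + 443/20)/3 = (⅓)*(2823/20) = 941/20 ≈ 47.050)
Q = -6444 (Q = -18*358 = -2*3222 = -6444)
v*Q = (941/20)*(-6444) = -1515951/5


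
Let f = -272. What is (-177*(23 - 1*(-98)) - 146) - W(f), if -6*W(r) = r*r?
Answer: -27697/3 ≈ -9232.3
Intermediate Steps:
W(r) = -r²/6 (W(r) = -r*r/6 = -r²/6)
(-177*(23 - 1*(-98)) - 146) - W(f) = (-177*(23 - 1*(-98)) - 146) - (-1)*(-272)²/6 = (-177*(23 + 98) - 146) - (-1)*73984/6 = (-177*121 - 146) - 1*(-36992/3) = (-21417 - 146) + 36992/3 = -21563 + 36992/3 = -27697/3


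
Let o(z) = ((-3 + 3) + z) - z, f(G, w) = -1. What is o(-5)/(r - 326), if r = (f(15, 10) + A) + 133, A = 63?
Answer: 0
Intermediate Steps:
r = 195 (r = (-1 + 63) + 133 = 62 + 133 = 195)
o(z) = 0 (o(z) = (0 + z) - z = z - z = 0)
o(-5)/(r - 326) = 0/(195 - 326) = 0/(-131) = -1/131*0 = 0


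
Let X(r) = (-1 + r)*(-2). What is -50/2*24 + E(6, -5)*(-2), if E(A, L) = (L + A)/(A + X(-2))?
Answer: -3601/6 ≈ -600.17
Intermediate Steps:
X(r) = 2 - 2*r
E(A, L) = (A + L)/(6 + A) (E(A, L) = (L + A)/(A + (2 - 2*(-2))) = (A + L)/(A + (2 + 4)) = (A + L)/(A + 6) = (A + L)/(6 + A))
-50/2*24 + E(6, -5)*(-2) = -50/2*24 + ((6 - 5)/(6 + 6))*(-2) = -50*1/2*24 + (1/12)*(-2) = -25*24 + ((1/12)*1)*(-2) = -600 + (1/12)*(-2) = -600 - 1/6 = -3601/6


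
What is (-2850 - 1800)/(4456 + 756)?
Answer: -2325/2606 ≈ -0.89217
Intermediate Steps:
(-2850 - 1800)/(4456 + 756) = -4650/5212 = -4650*1/5212 = -2325/2606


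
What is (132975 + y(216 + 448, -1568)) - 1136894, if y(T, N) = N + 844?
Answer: -1004643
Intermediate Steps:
y(T, N) = 844 + N
(132975 + y(216 + 448, -1568)) - 1136894 = (132975 + (844 - 1568)) - 1136894 = (132975 - 724) - 1136894 = 132251 - 1136894 = -1004643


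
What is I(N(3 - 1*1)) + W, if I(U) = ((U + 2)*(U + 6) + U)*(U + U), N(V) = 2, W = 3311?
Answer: 3447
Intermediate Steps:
I(U) = 2*U*(U + (2 + U)*(6 + U)) (I(U) = ((2 + U)*(6 + U) + U)*(2*U) = (U + (2 + U)*(6 + U))*(2*U) = 2*U*(U + (2 + U)*(6 + U)))
I(N(3 - 1*1)) + W = 2*2*(12 + 2**2 + 9*2) + 3311 = 2*2*(12 + 4 + 18) + 3311 = 2*2*34 + 3311 = 136 + 3311 = 3447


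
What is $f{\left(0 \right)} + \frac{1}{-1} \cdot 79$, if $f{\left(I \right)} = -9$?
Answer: $-88$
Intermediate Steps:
$f{\left(0 \right)} + \frac{1}{-1} \cdot 79 = -9 + \frac{1}{-1} \cdot 79 = -9 - 79 = -88$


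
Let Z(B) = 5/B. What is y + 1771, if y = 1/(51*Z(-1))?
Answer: 451604/255 ≈ 1771.0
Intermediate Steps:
y = -1/255 (y = 1/(51*(5/(-1))) = 1/(51*(5*(-1))) = 1/(51*(-5)) = 1/(-255) = -1/255 ≈ -0.0039216)
y + 1771 = -1/255 + 1771 = 451604/255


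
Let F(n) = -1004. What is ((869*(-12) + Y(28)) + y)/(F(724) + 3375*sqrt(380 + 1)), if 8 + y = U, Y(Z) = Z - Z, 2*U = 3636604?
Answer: 1815097464/4338820109 + 6101547750*sqrt(381)/4338820109 ≈ 27.868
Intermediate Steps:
U = 1818302 (U = (1/2)*3636604 = 1818302)
Y(Z) = 0
y = 1818294 (y = -8 + 1818302 = 1818294)
((869*(-12) + Y(28)) + y)/(F(724) + 3375*sqrt(380 + 1)) = ((869*(-12) + 0) + 1818294)/(-1004 + 3375*sqrt(380 + 1)) = ((-10428 + 0) + 1818294)/(-1004 + 3375*sqrt(381)) = (-10428 + 1818294)/(-1004 + 3375*sqrt(381)) = 1807866/(-1004 + 3375*sqrt(381))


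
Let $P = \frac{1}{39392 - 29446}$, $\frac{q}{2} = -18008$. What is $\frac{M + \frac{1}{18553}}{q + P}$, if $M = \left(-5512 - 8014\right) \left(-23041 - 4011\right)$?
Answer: $- \frac{22506611096268174}{2215321799885} \approx -10160.0$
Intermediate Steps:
$q = -36016$ ($q = 2 \left(-18008\right) = -36016$)
$M = 365905352$ ($M = \left(-13526\right) \left(-27052\right) = 365905352$)
$P = \frac{1}{9946} \approx 0.00010054$
$\frac{M + \frac{1}{18553}}{q + P} = \frac{365905352 + \frac{1}{18553}}{-36016 + \frac{1}{9946}} = \frac{365905352 + \frac{1}{18553}}{- \frac{358215135}{9946}} = \frac{6788641995657}{18553} \left(- \frac{9946}{358215135}\right) = - \frac{22506611096268174}{2215321799885}$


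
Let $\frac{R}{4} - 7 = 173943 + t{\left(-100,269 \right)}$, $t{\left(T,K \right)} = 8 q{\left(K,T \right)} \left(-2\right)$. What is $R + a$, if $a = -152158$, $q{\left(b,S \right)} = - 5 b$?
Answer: $629722$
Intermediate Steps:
$t{\left(T,K \right)} = 80 K$ ($t{\left(T,K \right)} = 8 \left(- 5 K\right) \left(-2\right) = - 40 K \left(-2\right) = 80 K$)
$R = 781880$ ($R = 28 + 4 \left(173943 + 80 \cdot 269\right) = 28 + 4 \left(173943 + 21520\right) = 28 + 4 \cdot 195463 = 28 + 781852 = 781880$)
$R + a = 781880 - 152158 = 629722$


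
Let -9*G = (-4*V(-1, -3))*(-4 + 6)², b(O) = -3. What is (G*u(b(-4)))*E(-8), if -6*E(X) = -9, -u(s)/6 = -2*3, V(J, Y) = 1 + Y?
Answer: -192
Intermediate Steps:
u(s) = 36 (u(s) = -(-12)*3 = -6*(-6) = 36)
G = -32/9 (G = -(-4*(1 - 3))*(-4 + 6)²/9 = -(-4*(-2))*2²/9 = -8*4/9 = -⅑*32 = -32/9 ≈ -3.5556)
E(X) = 3/2 (E(X) = -⅙*(-9) = 3/2)
(G*u(b(-4)))*E(-8) = -32/9*36*(3/2) = -128*3/2 = -192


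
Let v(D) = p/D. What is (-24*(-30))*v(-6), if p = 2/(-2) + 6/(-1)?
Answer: 840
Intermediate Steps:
p = -7 (p = 2*(-½) + 6*(-1) = -1 - 6 = -7)
v(D) = -7/D
(-24*(-30))*v(-6) = (-24*(-30))*(-7/(-6)) = 720*(-7*(-⅙)) = 720*(7/6) = 840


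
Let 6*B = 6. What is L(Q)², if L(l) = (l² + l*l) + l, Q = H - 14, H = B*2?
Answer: 76176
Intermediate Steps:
B = 1 (B = (⅙)*6 = 1)
H = 2 (H = 1*2 = 2)
Q = -12 (Q = 2 - 14 = -12)
L(l) = l + 2*l² (L(l) = (l² + l²) + l = 2*l² + l = l + 2*l²)
L(Q)² = (-12*(1 + 2*(-12)))² = (-12*(1 - 24))² = (-12*(-23))² = 276² = 76176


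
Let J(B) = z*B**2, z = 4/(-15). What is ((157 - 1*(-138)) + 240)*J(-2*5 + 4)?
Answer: -5136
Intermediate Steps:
z = -4/15 (z = 4*(-1/15) = -4/15 ≈ -0.26667)
J(B) = -4*B**2/15
((157 - 1*(-138)) + 240)*J(-2*5 + 4) = ((157 - 1*(-138)) + 240)*(-4*(-2*5 + 4)**2/15) = ((157 + 138) + 240)*(-4*(-10 + 4)**2/15) = (295 + 240)*(-4/15*(-6)**2) = 535*(-4/15*36) = 535*(-48/5) = -5136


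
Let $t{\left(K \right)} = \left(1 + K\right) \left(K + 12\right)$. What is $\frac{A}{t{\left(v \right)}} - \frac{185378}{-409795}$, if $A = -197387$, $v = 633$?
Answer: $- \frac{203263205}{6703098774} \approx -0.030324$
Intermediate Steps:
$t{\left(K \right)} = \left(1 + K\right) \left(12 + K\right)$
$\frac{A}{t{\left(v \right)}} - \frac{185378}{-409795} = - \frac{197387}{12 + 633^{2} + 13 \cdot 633} - \frac{185378}{-409795} = - \frac{197387}{12 + 400689 + 8229} - - \frac{185378}{409795} = - \frac{197387}{408930} + \frac{185378}{409795} = - \frac{203263205}{6703098774}$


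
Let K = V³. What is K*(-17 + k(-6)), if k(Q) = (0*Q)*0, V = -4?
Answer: 1088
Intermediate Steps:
k(Q) = 0 (k(Q) = 0*0 = 0)
K = -64 (K = (-4)³ = -64)
K*(-17 + k(-6)) = -64*(-17 + 0) = -64*(-17) = 1088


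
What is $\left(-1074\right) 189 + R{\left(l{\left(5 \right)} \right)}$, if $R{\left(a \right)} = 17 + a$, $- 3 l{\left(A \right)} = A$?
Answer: $- \frac{608912}{3} \approx -2.0297 \cdot 10^{5}$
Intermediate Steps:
$l{\left(A \right)} = - \frac{A}{3}$
$\left(-1074\right) 189 + R{\left(l{\left(5 \right)} \right)} = \left(-1074\right) 189 + \left(17 - \frac{5}{3}\right) = -202986 + \left(17 - \frac{5}{3}\right) = -202986 + \frac{46}{3} = - \frac{608912}{3}$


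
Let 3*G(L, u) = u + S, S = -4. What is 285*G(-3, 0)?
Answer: -380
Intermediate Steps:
G(L, u) = -4/3 + u/3 (G(L, u) = (u - 4)/3 = (-4 + u)/3 = -4/3 + u/3)
285*G(-3, 0) = 285*(-4/3 + (⅓)*0) = 285*(-4/3 + 0) = 285*(-4/3) = -380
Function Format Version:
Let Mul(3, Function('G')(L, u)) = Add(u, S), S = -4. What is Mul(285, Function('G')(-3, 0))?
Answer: -380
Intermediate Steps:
Function('G')(L, u) = Add(Rational(-4, 3), Mul(Rational(1, 3), u)) (Function('G')(L, u) = Mul(Rational(1, 3), Add(u, -4)) = Mul(Rational(1, 3), Add(-4, u)) = Add(Rational(-4, 3), Mul(Rational(1, 3), u)))
Mul(285, Function('G')(-3, 0)) = Mul(285, Add(Rational(-4, 3), Mul(Rational(1, 3), 0))) = Mul(285, Add(Rational(-4, 3), 0)) = Mul(285, Rational(-4, 3)) = -380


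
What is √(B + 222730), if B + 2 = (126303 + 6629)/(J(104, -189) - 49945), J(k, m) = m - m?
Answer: 6*√15433028623985/49945 ≈ 471.94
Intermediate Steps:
J(k, m) = 0
B = -232822/49945 (B = -2 + (126303 + 6629)/(0 - 49945) = -2 + 132932/(-49945) = -2 + 132932*(-1/49945) = -2 - 132932/49945 = -232822/49945 ≈ -4.6616)
√(B + 222730) = √(-232822/49945 + 222730) = √(11124017028/49945) = 6*√15433028623985/49945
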